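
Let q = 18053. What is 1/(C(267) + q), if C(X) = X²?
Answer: 1/89342 ≈ 1.1193e-5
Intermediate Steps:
1/(C(267) + q) = 1/(267² + 18053) = 1/(71289 + 18053) = 1/89342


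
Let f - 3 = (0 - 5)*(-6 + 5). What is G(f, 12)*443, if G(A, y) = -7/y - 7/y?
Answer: -3101/6 ≈ -516.83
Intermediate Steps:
f = 8 (f = 3 + (0 - 5)*(-6 + 5) = 3 - 5*(-1) = 3 + 5 = 8)
G(A, y) = -14/y
G(f, 12)*443 = -14/12*443 = -14*1/12*443 = -7/6*443 = -3101/6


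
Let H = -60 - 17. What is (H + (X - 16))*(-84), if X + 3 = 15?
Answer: 6804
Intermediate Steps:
X = 12 (X = -3 + 15 = 12)
H = -77
(H + (X - 16))*(-84) = (-77 + (12 - 16))*(-84) = (-77 - 4)*(-84) = -81*(-84) = 6804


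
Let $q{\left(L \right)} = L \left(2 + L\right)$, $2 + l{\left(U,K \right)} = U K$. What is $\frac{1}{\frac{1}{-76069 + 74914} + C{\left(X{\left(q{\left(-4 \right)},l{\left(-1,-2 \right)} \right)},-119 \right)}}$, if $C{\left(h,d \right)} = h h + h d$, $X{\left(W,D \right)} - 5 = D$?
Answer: $- \frac{1155}{658351} \approx -0.0017544$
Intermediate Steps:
$l{\left(U,K \right)} = -2 + K U$ ($l{\left(U,K \right)} = -2 + U K = -2 + K U$)
$X{\left(W,D \right)} = 5 + D$
$C{\left(h,d \right)} = h^{2} + d h$
$\frac{1}{\frac{1}{-76069 + 74914} + C{\left(X{\left(q{\left(-4 \right)},l{\left(-1,-2 \right)} \right)},-119 \right)}} = \frac{1}{\frac{1}{-76069 + 74914} + \left(5 - 0\right) \left(-119 + \left(5 - 0\right)\right)} = \frac{1}{\frac{1}{-1155} + \left(5 + \left(-2 + 2\right)\right) \left(-119 + \left(5 + \left(-2 + 2\right)\right)\right)} = \frac{1}{- \frac{1}{1155} + \left(5 + 0\right) \left(-119 + \left(5 + 0\right)\right)} = \frac{1}{- \frac{1}{1155} + 5 \left(-119 + 5\right)} = \frac{1}{- \frac{1}{1155} + 5 \left(-114\right)} = \frac{1}{- \frac{1}{1155} - 570} = \frac{1}{- \frac{658351}{1155}} = - \frac{1155}{658351}$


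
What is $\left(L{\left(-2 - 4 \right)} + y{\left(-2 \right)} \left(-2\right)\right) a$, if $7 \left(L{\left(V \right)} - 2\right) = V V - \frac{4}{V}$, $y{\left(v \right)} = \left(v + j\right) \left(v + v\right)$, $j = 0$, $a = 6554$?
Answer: $- \frac{1205936}{21} \approx -57426.0$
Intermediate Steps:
$y{\left(v \right)} = 2 v^{2}$ ($y{\left(v \right)} = \left(v + 0\right) \left(v + v\right) = v 2 v = 2 v^{2}$)
$L{\left(V \right)} = 2 - \frac{4}{7 V} + \frac{V^{2}}{7}$ ($L{\left(V \right)} = 2 + \frac{V V - \frac{4}{V}}{7} = 2 + \frac{V^{2} - \frac{4}{V}}{7} = 2 + \left(- \frac{4}{7 V} + \frac{V^{2}}{7}\right) = 2 - \frac{4}{7 V} + \frac{V^{2}}{7}$)
$\left(L{\left(-2 - 4 \right)} + y{\left(-2 \right)} \left(-2\right)\right) a = \left(\frac{-4 + \left(-2 - 4\right) \left(14 + \left(-2 - 4\right)^{2}\right)}{7 \left(-2 - 4\right)} + 2 \left(-2\right)^{2} \left(-2\right)\right) 6554 = \left(\frac{-4 + \left(-2 - 4\right) \left(14 + \left(-2 - 4\right)^{2}\right)}{7 \left(-2 - 4\right)} + 2 \cdot 4 \left(-2\right)\right) 6554 = \left(\frac{-4 - 6 \left(14 + \left(-6\right)^{2}\right)}{7 \left(-6\right)} + 8 \left(-2\right)\right) 6554 = \left(\frac{1}{7} \left(- \frac{1}{6}\right) \left(-4 - 6 \left(14 + 36\right)\right) - 16\right) 6554 = \left(\frac{1}{7} \left(- \frac{1}{6}\right) \left(-4 - 300\right) - 16\right) 6554 = \left(\frac{1}{7} \left(- \frac{1}{6}\right) \left(-304\right) - 16\right) 6554 = \left(\frac{152}{21} - 16\right) 6554 = \left(- \frac{184}{21}\right) 6554 = - \frac{1205936}{21}$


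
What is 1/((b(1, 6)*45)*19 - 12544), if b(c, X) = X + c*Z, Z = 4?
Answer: -1/3994 ≈ -0.00025038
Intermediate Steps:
b(c, X) = X + 4*c (b(c, X) = X + c*4 = X + 4*c)
1/((b(1, 6)*45)*19 - 12544) = 1/(((6 + 4*1)*45)*19 - 12544) = 1/(((6 + 4)*45)*19 - 12544) = 1/((10*45)*19 - 12544) = 1/(450*19 - 12544) = 1/(8550 - 12544) = 1/(-3994) = -1/3994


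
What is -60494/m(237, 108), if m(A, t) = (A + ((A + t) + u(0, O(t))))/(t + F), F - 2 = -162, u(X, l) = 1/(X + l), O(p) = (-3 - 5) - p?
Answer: 364899808/67511 ≈ 5405.0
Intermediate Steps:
O(p) = -8 - p
F = -160 (F = 2 - 162 = -160)
m(A, t) = (t + 1/(-8 - t) + 2*A)/(-160 + t) (m(A, t) = (A + ((A + t) + 1/(0 + (-8 - t))))/(t - 160) = (A + ((A + t) + 1/(-8 - t)))/(-160 + t) = (A + (A + t + 1/(-8 - t)))/(-160 + t) = (t + 1/(-8 - t) + 2*A)/(-160 + t))
-60494/m(237, 108) = -60494*(-160 + 108)*(8 + 108)/(-1 + (8 + 108)*(108 + 2*237)) = -60494*(-6032/(-1 + 116*(108 + 474))) = -60494*(-6032/(-1 + 116*582)) = -60494*(-6032/(-1 + 67512)) = -60494/((-1/52*1/116*67511)) = -60494/(-67511/6032) = -60494*(-6032/67511) = 364899808/67511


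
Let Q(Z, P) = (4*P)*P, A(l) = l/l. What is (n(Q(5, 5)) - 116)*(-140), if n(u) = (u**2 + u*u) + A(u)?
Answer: -2783900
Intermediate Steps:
A(l) = 1
Q(Z, P) = 4*P**2
n(u) = 1 + 2*u**2 (n(u) = (u**2 + u*u) + 1 = (u**2 + u**2) + 1 = 2*u**2 + 1 = 1 + 2*u**2)
(n(Q(5, 5)) - 116)*(-140) = ((1 + 2*(4*5**2)**2) - 116)*(-140) = ((1 + 2*(4*25)**2) - 116)*(-140) = ((1 + 2*100**2) - 116)*(-140) = ((1 + 2*10000) - 116)*(-140) = ((1 + 20000) - 116)*(-140) = (20001 - 116)*(-140) = 19885*(-140) = -2783900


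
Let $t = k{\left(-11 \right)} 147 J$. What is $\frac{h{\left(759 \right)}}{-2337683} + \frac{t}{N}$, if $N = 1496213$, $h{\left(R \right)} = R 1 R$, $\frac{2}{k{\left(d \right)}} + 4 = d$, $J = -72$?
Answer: $- \frac{4293204715017}{17488358472395} \approx -0.24549$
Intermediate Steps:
$k{\left(d \right)} = \frac{2}{-4 + d}$
$h{\left(R \right)} = R^{2}$ ($h{\left(R \right)} = R R = R^{2}$)
$t = \frac{7056}{5}$ ($t = \frac{2}{-4 - 11} \cdot 147 \left(-72\right) = \frac{2}{-15} \cdot 147 \left(-72\right) = 2 \left(- \frac{1}{15}\right) 147 \left(-72\right) = \left(- \frac{2}{15}\right) 147 \left(-72\right) = \left(- \frac{98}{5}\right) \left(-72\right) = \frac{7056}{5} \approx 1411.2$)
$\frac{h{\left(759 \right)}}{-2337683} + \frac{t}{N} = \frac{759^{2}}{-2337683} + \frac{7056}{5 \cdot 1496213} = 576081 \left(- \frac{1}{2337683}\right) + \frac{7056}{5} \cdot \frac{1}{1496213} = - \frac{576081}{2337683} + \frac{7056}{7481065} = - \frac{4293204715017}{17488358472395}$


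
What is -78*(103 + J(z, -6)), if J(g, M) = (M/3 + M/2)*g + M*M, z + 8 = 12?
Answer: -9282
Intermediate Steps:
z = 4 (z = -8 + 12 = 4)
J(g, M) = M² + 5*M*g/6 (J(g, M) = (M*(⅓) + M*(½))*g + M² = (M/3 + M/2)*g + M² = (5*M/6)*g + M² = 5*M*g/6 + M² = M² + 5*M*g/6)
-78*(103 + J(z, -6)) = -78*(103 + (⅙)*(-6)*(5*4 + 6*(-6))) = -78*(103 + (⅙)*(-6)*(20 - 36)) = -78*(103 + (⅙)*(-6)*(-16)) = -78*(103 + 16) = -78*119 = -9282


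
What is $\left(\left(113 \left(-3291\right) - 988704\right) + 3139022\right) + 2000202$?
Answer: $3778637$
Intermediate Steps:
$\left(\left(113 \left(-3291\right) - 988704\right) + 3139022\right) + 2000202 = \left(\left(-371883 - 988704\right) + 3139022\right) + 2000202 = \left(-1360587 + 3139022\right) + 2000202 = 1778435 + 2000202 = 3778637$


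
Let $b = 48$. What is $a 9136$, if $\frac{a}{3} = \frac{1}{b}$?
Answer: $571$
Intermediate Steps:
$a = \frac{1}{16}$ ($a = \frac{3}{48} = 3 \cdot \frac{1}{48} = \frac{1}{16} \approx 0.0625$)
$a 9136 = \frac{1}{16} \cdot 9136 = 571$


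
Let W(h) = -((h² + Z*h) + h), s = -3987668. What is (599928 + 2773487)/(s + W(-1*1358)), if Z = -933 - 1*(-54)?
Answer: -3373415/7024156 ≈ -0.48026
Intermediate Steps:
Z = -879 (Z = -933 + 54 = -879)
W(h) = -h² + 878*h (W(h) = -((h² - 879*h) + h) = -(h² - 878*h) = -h² + 878*h)
(599928 + 2773487)/(s + W(-1*1358)) = (599928 + 2773487)/(-3987668 + (-1*1358)*(878 - (-1)*1358)) = 3373415/(-3987668 - 1358*(878 - 1*(-1358))) = 3373415/(-3987668 - 1358*(878 + 1358)) = 3373415/(-3987668 - 1358*2236) = 3373415/(-3987668 - 3036488) = 3373415/(-7024156) = 3373415*(-1/7024156) = -3373415/7024156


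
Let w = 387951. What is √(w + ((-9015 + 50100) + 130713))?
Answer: √559749 ≈ 748.16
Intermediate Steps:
√(w + ((-9015 + 50100) + 130713)) = √(387951 + ((-9015 + 50100) + 130713)) = √(387951 + (41085 + 130713)) = √(387951 + 171798) = √559749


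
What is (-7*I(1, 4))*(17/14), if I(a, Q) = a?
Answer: -17/2 ≈ -8.5000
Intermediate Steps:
(-7*I(1, 4))*(17/14) = (-7*1)*(17/14) = -119/14 = -7*17/14 = -17/2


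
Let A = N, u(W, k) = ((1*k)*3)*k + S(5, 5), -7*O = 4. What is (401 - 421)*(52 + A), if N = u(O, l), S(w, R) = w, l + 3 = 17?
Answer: -12900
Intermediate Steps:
O = -4/7 (O = -⅐*4 = -4/7 ≈ -0.57143)
l = 14 (l = -3 + 17 = 14)
u(W, k) = 5 + 3*k² (u(W, k) = ((1*k)*3)*k + 5 = (k*3)*k + 5 = (3*k)*k + 5 = 3*k² + 5 = 5 + 3*k²)
N = 593 (N = 5 + 3*14² = 5 + 3*196 = 5 + 588 = 593)
A = 593
(401 - 421)*(52 + A) = (401 - 421)*(52 + 593) = -20*645 = -12900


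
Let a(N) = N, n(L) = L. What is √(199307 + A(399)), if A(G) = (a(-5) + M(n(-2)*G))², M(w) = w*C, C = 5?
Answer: 2*√4039833 ≈ 4019.9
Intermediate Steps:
M(w) = 5*w (M(w) = w*5 = 5*w)
A(G) = (-5 - 10*G)² (A(G) = (-5 + 5*(-2*G))² = (-5 - 10*G)²)
√(199307 + A(399)) = √(199307 + 25*(1 + 2*399)²) = √(199307 + 25*(1 + 798)²) = √(199307 + 25*799²) = √(199307 + 25*638401) = √(199307 + 15960025) = √16159332 = 2*√4039833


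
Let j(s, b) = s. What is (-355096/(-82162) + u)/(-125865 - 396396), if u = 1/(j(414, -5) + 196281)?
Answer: -34922844941/4220092039513995 ≈ -8.2754e-6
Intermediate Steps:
u = 1/196695 (u = 1/(414 + 196281) = 1/196695 ≈ 5.0840e-6)
(-355096/(-82162) + u)/(-125865 - 396396) = (-355096/(-82162) + 1/196695)/(-125865 - 396396) = (-355096*(-1/82162) + 1/196695)/(-522261) = (177548/41081 + 1/196695)*(-1/522261) = (34922844941/8080427295)*(-1/522261) = -34922844941/4220092039513995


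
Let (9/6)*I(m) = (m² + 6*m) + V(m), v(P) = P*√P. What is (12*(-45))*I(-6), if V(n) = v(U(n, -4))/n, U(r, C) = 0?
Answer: 0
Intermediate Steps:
v(P) = P^(3/2)
V(n) = 0 (V(n) = 0^(3/2)/n = 0/n = 0)
I(m) = 4*m + 2*m²/3 (I(m) = 2*((m² + 6*m) + 0)/3 = 2*(m² + 6*m)/3 = 4*m + 2*m²/3)
(12*(-45))*I(-6) = (12*(-45))*((⅔)*(-6)*(6 - 6)) = -360*(-6)*0 = -540*0 = 0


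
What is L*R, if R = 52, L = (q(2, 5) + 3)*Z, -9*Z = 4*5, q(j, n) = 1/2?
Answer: -3640/9 ≈ -404.44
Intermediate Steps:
q(j, n) = ½ (q(j, n) = 1*(½) = ½)
Z = -20/9 (Z = -4*5/9 = -⅑*20 = -20/9 ≈ -2.2222)
L = -70/9 (L = (½ + 3)*(-20/9) = (7/2)*(-20/9) = -70/9 ≈ -7.7778)
L*R = -70/9*52 = -3640/9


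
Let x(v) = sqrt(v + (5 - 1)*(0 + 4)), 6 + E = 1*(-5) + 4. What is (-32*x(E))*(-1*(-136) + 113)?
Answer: -23904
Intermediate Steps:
E = -7 (E = -6 + (1*(-5) + 4) = -6 + (-5 + 4) = -6 - 1 = -7)
x(v) = sqrt(16 + v) (x(v) = sqrt(v + 4*4) = sqrt(v + 16) = sqrt(16 + v))
(-32*x(E))*(-1*(-136) + 113) = (-32*sqrt(16 - 7))*(-1*(-136) + 113) = (-32*sqrt(9))*(136 + 113) = -32*3*249 = -96*249 = -23904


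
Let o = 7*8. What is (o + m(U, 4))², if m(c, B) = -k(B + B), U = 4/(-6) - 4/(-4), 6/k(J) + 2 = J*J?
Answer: 3003289/961 ≈ 3125.2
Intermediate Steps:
k(J) = 6/(-2 + J²) (k(J) = 6/(-2 + J*J) = 6/(-2 + J²))
U = ⅓ (U = 4*(-⅙) - 4*(-¼) = -⅔ + 1 = ⅓ ≈ 0.33333)
m(c, B) = -6/(-2 + 4*B²) (m(c, B) = -6/(-2 + (B + B)²) = -6/(-2 + (2*B)²) = -6/(-2 + 4*B²))
o = 56
(o + m(U, 4))² = (56 - 3/(-1 + 2*4²))² = (56 - 3/(-1 + 2*16))² = (56 - 3/(-1 + 32))² = (56 - 3/31)² = (1733/31)² = 3003289/961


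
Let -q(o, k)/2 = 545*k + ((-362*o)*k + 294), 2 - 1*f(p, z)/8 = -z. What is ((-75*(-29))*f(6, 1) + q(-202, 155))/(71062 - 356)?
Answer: -11392889/35353 ≈ -322.26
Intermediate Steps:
f(p, z) = 16 + 8*z (f(p, z) = 16 - (-8)*z = 16 + 8*z)
q(o, k) = -588 - 1090*k + 724*k*o (q(o, k) = -2*(545*k + ((-362*o)*k + 294)) = -2*(545*k + (-362*k*o + 294)) = -2*(545*k + (294 - 362*k*o)) = -2*(294 + 545*k - 362*k*o) = -588 - 1090*k + 724*k*o)
((-75*(-29))*f(6, 1) + q(-202, 155))/(71062 - 356) = ((-75*(-29))*(16 + 8*1) + (-588 - 1090*155 + 724*155*(-202)))/(71062 - 356) = (2175*(16 + 8) + (-588 - 168950 - 22668440))/70706 = (2175*24 - 22837978)*(1/70706) = (52200 - 22837978)*(1/70706) = -22785778*1/70706 = -11392889/35353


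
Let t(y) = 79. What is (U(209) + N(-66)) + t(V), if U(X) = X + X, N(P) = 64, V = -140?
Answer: 561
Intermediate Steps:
U(X) = 2*X
(U(209) + N(-66)) + t(V) = (2*209 + 64) + 79 = (418 + 64) + 79 = 482 + 79 = 561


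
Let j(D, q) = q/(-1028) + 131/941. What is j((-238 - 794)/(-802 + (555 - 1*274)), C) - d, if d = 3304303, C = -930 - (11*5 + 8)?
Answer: -3196409829363/967348 ≈ -3.3043e+6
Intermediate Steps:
C = -993 (C = -930 - (55 + 8) = -930 - 1*63 = -930 - 63 = -993)
j(D, q) = 131/941 - q/1028 (j(D, q) = q*(-1/1028) + 131*(1/941) = -q/1028 + 131/941 = 131/941 - q/1028)
j((-238 - 794)/(-802 + (555 - 1*274)), C) - d = (131/941 - 1/1028*(-993)) - 1*3304303 = (131/941 + 993/1028) - 3304303 = 1069081/967348 - 3304303 = -3196409829363/967348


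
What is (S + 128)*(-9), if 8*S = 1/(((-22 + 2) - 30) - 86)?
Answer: -1253367/1088 ≈ -1152.0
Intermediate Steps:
S = -1/1088 (S = 1/(8*(((-22 + 2) - 30) - 86)) = 1/(8*((-20 - 30) - 86)) = 1/(8*(-50 - 86)) = (⅛)/(-136) = (⅛)*(-1/136) = -1/1088 ≈ -0.00091912)
(S + 128)*(-9) = (-1/1088 + 128)*(-9) = (139263/1088)*(-9) = -1253367/1088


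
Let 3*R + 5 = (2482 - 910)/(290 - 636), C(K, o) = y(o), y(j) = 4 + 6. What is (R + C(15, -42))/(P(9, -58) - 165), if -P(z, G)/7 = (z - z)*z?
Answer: -3539/85635 ≈ -0.041327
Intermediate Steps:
y(j) = 10
C(K, o) = 10
R = -1651/519 (R = -5/3 + ((2482 - 910)/(290 - 636))/3 = -5/3 + (1572/(-346))/3 = -5/3 + (1572*(-1/346))/3 = -5/3 + (1/3)*(-786/173) = -5/3 - 262/173 = -1651/519 ≈ -3.1811)
P(z, G) = 0 (P(z, G) = -7*(z - z)*z = -0*z = -7*0 = 0)
(R + C(15, -42))/(P(9, -58) - 165) = (-1651/519 + 10)/(0 - 165) = (3539/519)/(-165) = (3539/519)*(-1/165) = -3539/85635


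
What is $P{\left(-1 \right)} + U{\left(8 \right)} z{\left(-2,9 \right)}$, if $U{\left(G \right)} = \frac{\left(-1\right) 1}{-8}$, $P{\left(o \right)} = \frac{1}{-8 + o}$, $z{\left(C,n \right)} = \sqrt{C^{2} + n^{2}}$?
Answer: $- \frac{1}{9} + \frac{\sqrt{85}}{8} \approx 1.0413$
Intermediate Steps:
$U{\left(G \right)} = \frac{1}{8}$ ($U{\left(G \right)} = \left(-1\right) \left(- \frac{1}{8}\right) = \frac{1}{8}$)
$P{\left(-1 \right)} + U{\left(8 \right)} z{\left(-2,9 \right)} = \frac{1}{-8 - 1} + \frac{\sqrt{\left(-2\right)^{2} + 9^{2}}}{8} = \frac{1}{-9} + \frac{\sqrt{4 + 81}}{8} = - \frac{1}{9} + \frac{\sqrt{85}}{8}$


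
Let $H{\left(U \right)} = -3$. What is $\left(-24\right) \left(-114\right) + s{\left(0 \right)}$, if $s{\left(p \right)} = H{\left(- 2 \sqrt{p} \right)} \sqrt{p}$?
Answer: $2736$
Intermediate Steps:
$s{\left(p \right)} = - 3 \sqrt{p}$
$\left(-24\right) \left(-114\right) + s{\left(0 \right)} = \left(-24\right) \left(-114\right) - 3 \sqrt{0} = 2736 - 0 = 2736 + 0 = 2736$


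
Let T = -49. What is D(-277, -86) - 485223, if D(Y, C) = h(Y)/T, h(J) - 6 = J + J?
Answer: -23775379/49 ≈ -4.8521e+5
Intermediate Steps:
h(J) = 6 + 2*J (h(J) = 6 + (J + J) = 6 + 2*J)
D(Y, C) = -6/49 - 2*Y/49 (D(Y, C) = (6 + 2*Y)/(-49) = -(6 + 2*Y)/49 = -6/49 - 2*Y/49)
D(-277, -86) - 485223 = (-6/49 - 2/49*(-277)) - 485223 = (-6/49 + 554/49) - 485223 = 548/49 - 485223 = -23775379/49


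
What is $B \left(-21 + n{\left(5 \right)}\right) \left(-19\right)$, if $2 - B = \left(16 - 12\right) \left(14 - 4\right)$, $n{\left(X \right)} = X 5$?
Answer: $2888$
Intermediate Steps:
$n{\left(X \right)} = 5 X$
$B = -38$ ($B = 2 - \left(16 - 12\right) \left(14 - 4\right) = 2 - 4 \cdot 10 = 2 - 40 = -38$)
$B \left(-21 + n{\left(5 \right)}\right) \left(-19\right) = - 38 \left(-21 + 5 \cdot 5\right) \left(-19\right) = - 38 \left(-21 + 25\right) \left(-19\right) = \left(-38\right) 4 \left(-19\right) = \left(-152\right) \left(-19\right) = 2888$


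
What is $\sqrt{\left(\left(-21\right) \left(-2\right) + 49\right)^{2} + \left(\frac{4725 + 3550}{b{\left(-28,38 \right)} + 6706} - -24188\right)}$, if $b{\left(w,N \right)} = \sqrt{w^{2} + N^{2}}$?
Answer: $\frac{\sqrt{435490778 + 129876 \sqrt{557}}}{2 \sqrt{3353 + \sqrt{557}}} \approx 180.2$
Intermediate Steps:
$b{\left(w,N \right)} = \sqrt{N^{2} + w^{2}}$
$\sqrt{\left(\left(-21\right) \left(-2\right) + 49\right)^{2} + \left(\frac{4725 + 3550}{b{\left(-28,38 \right)} + 6706} - -24188\right)} = \sqrt{\left(\left(-21\right) \left(-2\right) + 49\right)^{2} + \left(\frac{4725 + 3550}{\sqrt{38^{2} + \left(-28\right)^{2}} + 6706} - -24188\right)} = \sqrt{\left(42 + 49\right)^{2} + \left(\frac{8275}{\sqrt{1444 + 784} + 6706} + 24188\right)} = \sqrt{91^{2} + \left(\frac{8275}{\sqrt{2228} + 6706} + 24188\right)} = \sqrt{8281 + \left(\frac{8275}{2 \sqrt{557} + 6706} + 24188\right)} = \sqrt{8281 + \left(\frac{8275}{6706 + 2 \sqrt{557}} + 24188\right)} = \sqrt{8281 + \left(24188 + \frac{8275}{6706 + 2 \sqrt{557}}\right)} = \sqrt{32469 + \frac{8275}{6706 + 2 \sqrt{557}}}$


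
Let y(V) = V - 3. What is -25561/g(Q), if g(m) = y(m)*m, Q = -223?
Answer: -25561/50398 ≈ -0.50718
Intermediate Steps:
y(V) = -3 + V
g(m) = m*(-3 + m) (g(m) = (-3 + m)*m = m*(-3 + m))
-25561/g(Q) = -25561*(-1/(223*(-3 - 223))) = -25561/((-223*(-226))) = -25561/50398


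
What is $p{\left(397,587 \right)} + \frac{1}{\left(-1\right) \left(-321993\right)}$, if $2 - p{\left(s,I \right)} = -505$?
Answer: $\frac{163250452}{321993} \approx 507.0$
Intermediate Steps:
$p{\left(s,I \right)} = 507$ ($p{\left(s,I \right)} = 2 - -505 = 2 + 505 = 507$)
$p{\left(397,587 \right)} + \frac{1}{\left(-1\right) \left(-321993\right)} = 507 + \frac{1}{\left(-1\right) \left(-321993\right)} = 507 + \frac{1}{321993} = \frac{163250452}{321993}$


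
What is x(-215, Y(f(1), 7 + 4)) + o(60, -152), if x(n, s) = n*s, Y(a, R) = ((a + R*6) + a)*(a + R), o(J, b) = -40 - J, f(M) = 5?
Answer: -261540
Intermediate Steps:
Y(a, R) = (R + a)*(2*a + 6*R) (Y(a, R) = ((a + 6*R) + a)*(R + a) = (2*a + 6*R)*(R + a) = (R + a)*(2*a + 6*R))
x(-215, Y(f(1), 7 + 4)) + o(60, -152) = -215*(2*5² + 6*(7 + 4)² + 8*(7 + 4)*5) + (-40 - 1*60) = -215*(2*25 + 6*11² + 8*11*5) + (-40 - 60) = -215*(50 + 6*121 + 440) - 100 = -215*(50 + 726 + 440) - 100 = -215*1216 - 100 = -261440 - 100 = -261540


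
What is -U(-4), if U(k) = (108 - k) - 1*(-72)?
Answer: -184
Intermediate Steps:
U(k) = 180 - k (U(k) = (108 - k) + 72 = 180 - k)
-U(-4) = -(180 - 1*(-4)) = -(180 + 4) = -1*184 = -184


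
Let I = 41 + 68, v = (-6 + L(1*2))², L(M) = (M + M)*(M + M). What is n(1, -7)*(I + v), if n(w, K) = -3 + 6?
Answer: 627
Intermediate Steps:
n(w, K) = 3
L(M) = 4*M² (L(M) = (2*M)*(2*M) = 4*M²)
v = 100 (v = (-6 + 4*(1*2)²)² = (-6 + 4*2²)² = (-6 + 4*4)² = (-6 + 16)² = 10² = 100)
I = 109
n(1, -7)*(I + v) = 3*(109 + 100) = 3*209 = 627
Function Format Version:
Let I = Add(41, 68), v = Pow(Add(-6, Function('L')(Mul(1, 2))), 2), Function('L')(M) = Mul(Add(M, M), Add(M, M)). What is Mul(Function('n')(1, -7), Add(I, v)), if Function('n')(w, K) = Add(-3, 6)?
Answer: 627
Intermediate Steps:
Function('n')(w, K) = 3
Function('L')(M) = Mul(4, Pow(M, 2)) (Function('L')(M) = Mul(Mul(2, M), Mul(2, M)) = Mul(4, Pow(M, 2)))
v = 100 (v = Pow(Add(-6, Mul(4, Pow(Mul(1, 2), 2))), 2) = Pow(Add(-6, Mul(4, Pow(2, 2))), 2) = Pow(Add(-6, Mul(4, 4)), 2) = Pow(Add(-6, 16), 2) = Pow(10, 2) = 100)
I = 109
Mul(Function('n')(1, -7), Add(I, v)) = Mul(3, Add(109, 100)) = Mul(3, 209) = 627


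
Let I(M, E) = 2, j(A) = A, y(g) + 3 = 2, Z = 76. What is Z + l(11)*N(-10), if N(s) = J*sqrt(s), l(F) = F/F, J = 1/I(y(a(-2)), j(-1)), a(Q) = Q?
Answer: 76 + I*sqrt(10)/2 ≈ 76.0 + 1.5811*I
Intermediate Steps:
y(g) = -1 (y(g) = -3 + 2 = -1)
J = 1/2 ≈ 0.50000
l(F) = 1
N(s) = sqrt(s)/2
Z + l(11)*N(-10) = 76 + 1*(sqrt(-10)/2) = 76 + 1*((I*sqrt(10))/2) = 76 + 1*(I*sqrt(10)/2) = 76 + I*sqrt(10)/2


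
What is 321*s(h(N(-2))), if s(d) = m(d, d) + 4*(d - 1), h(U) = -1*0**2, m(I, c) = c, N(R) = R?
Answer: -1284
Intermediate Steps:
h(U) = 0 (h(U) = -1*0 = 0)
s(d) = -4 + 5*d (s(d) = d + 4*(d - 1) = d + 4*(-1 + d) = d + (-4 + 4*d) = -4 + 5*d)
321*s(h(N(-2))) = 321*(-4 + 5*0) = 321*(-4 + 0) = 321*(-4) = -1284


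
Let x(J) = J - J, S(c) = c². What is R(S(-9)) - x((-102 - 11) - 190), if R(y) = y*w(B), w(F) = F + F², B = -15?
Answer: 17010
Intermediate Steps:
x(J) = 0
R(y) = 210*y (R(y) = y*(-15*(1 - 15)) = y*(-15*(-14)) = y*210 = 210*y)
R(S(-9)) - x((-102 - 11) - 190) = 210*(-9)² - 1*0 = 210*81 + 0 = 17010 + 0 = 17010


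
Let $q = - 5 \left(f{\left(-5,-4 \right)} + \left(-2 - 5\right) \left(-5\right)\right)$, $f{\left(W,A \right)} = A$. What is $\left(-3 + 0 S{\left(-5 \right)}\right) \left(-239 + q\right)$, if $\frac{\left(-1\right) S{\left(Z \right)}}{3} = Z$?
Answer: $1182$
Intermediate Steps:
$q = -155$ ($q = - 5 \left(-4 + \left(-2 - 5\right) \left(-5\right)\right) = - 5 \left(-4 - -35\right) = - 5 \left(-4 + 35\right) = \left(-5\right) 31 = -155$)
$S{\left(Z \right)} = - 3 Z$
$\left(-3 + 0 S{\left(-5 \right)}\right) \left(-239 + q\right) = \left(-3 + 0 \left(\left(-3\right) \left(-5\right)\right)\right) \left(-239 - 155\right) = \left(-3 + 0 \cdot 15\right) \left(-394\right) = \left(-3 + 0\right) \left(-394\right) = \left(-3\right) \left(-394\right) = 1182$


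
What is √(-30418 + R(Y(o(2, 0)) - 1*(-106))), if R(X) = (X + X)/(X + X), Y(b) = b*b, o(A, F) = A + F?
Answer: I*√30417 ≈ 174.4*I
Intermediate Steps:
Y(b) = b²
R(X) = 1 (R(X) = (2*X)/((2*X)) = (2*X)*(1/(2*X)) = 1)
√(-30418 + R(Y(o(2, 0)) - 1*(-106))) = √(-30418 + 1) = √(-30417) = I*√30417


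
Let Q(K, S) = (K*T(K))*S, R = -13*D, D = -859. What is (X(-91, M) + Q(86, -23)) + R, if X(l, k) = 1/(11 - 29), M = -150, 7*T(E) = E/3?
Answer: 386387/126 ≈ 3066.6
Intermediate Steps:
T(E) = E/21 (T(E) = (E/3)/7 = E/21)
R = 11167 (R = -13*(-859) = 11167)
Q(K, S) = S*K**2/21 (Q(K, S) = (K*(K/21))*S = (K**2/21)*S = S*K**2/21)
X(l, k) = -1/18 (X(l, k) = 1/(-18) = -1/18)
(X(-91, M) + Q(86, -23)) + R = (-1/18 + (1/21)*(-23)*86**2) + 11167 = (-1/18 + (1/21)*(-23)*7396) + 11167 = (-1/18 - 170108/21) + 11167 = -1020655/126 + 11167 = 386387/126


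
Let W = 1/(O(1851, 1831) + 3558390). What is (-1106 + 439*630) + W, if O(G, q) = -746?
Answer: 980002846817/3557644 ≈ 2.7546e+5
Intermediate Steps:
W = 1/3557644 (W = 1/(-746 + 3558390) = 1/3557644 ≈ 2.8108e-7)
(-1106 + 439*630) + W = (-1106 + 439*630) + 1/3557644 = (-1106 + 276570) + 1/3557644 = 275464 + 1/3557644 = 980002846817/3557644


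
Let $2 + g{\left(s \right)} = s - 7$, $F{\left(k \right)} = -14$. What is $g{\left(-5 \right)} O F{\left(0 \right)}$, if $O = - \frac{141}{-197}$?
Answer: $\frac{27636}{197} \approx 140.28$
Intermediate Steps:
$g{\left(s \right)} = -9 + s$ ($g{\left(s \right)} = -2 + \left(s - 7\right) = -2 + \left(-7 + s\right) = -9 + s$)
$O = \frac{141}{197}$ ($O = \left(-141\right) \left(- \frac{1}{197}\right) = \frac{141}{197} \approx 0.71574$)
$g{\left(-5 \right)} O F{\left(0 \right)} = \left(-9 - 5\right) \frac{141}{197} \left(-14\right) = \left(-14\right) \frac{141}{197} \left(-14\right) = \left(- \frac{1974}{197}\right) \left(-14\right) = \frac{27636}{197}$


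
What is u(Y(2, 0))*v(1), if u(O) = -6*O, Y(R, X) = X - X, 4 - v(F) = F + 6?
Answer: 0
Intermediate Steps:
v(F) = -2 - F (v(F) = 4 - (F + 6) = 4 - (6 + F) = 4 + (-6 - F) = -2 - F)
Y(R, X) = 0
u(Y(2, 0))*v(1) = (-6*0)*(-2 - 1*1) = 0*(-2 - 1) = 0*(-3) = 0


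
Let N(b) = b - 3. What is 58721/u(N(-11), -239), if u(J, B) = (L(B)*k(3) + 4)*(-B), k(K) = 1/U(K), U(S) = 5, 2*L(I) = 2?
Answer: 293605/5019 ≈ 58.499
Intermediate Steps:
L(I) = 1 (L(I) = (½)*2 = 1)
k(K) = ⅕ (k(K) = 1/5 = ⅕)
N(b) = -3 + b
u(J, B) = -21*B/5 (u(J, B) = (1*(⅕) + 4)*(-B) = (⅕ + 4)*(-B) = 21*(-B)/5 = -21*B/5)
58721/u(N(-11), -239) = 58721/((-21/5*(-239))) = 58721/(5019/5) = 58721*(5/5019) = 293605/5019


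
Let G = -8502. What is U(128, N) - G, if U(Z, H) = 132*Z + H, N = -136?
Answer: 25262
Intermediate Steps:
U(Z, H) = H + 132*Z
U(128, N) - G = (-136 + 132*128) - 1*(-8502) = (-136 + 16896) + 8502 = 16760 + 8502 = 25262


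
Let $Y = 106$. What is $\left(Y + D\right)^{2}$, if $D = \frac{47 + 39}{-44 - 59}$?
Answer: $\frac{117332224}{10609} \approx 11060.0$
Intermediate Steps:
$D = - \frac{86}{103}$ ($D = \frac{86}{-103} = 86 \left(- \frac{1}{103}\right) = - \frac{86}{103} \approx -0.83495$)
$\left(Y + D\right)^{2} = \left(106 - \frac{86}{103}\right)^{2} = \left(\frac{10832}{103}\right)^{2} = \frac{117332224}{10609}$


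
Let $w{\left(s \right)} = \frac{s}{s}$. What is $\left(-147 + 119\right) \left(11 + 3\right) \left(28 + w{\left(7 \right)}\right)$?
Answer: $-11368$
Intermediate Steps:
$w{\left(s \right)} = 1$
$\left(-147 + 119\right) \left(11 + 3\right) \left(28 + w{\left(7 \right)}\right) = \left(-147 + 119\right) \left(11 + 3\right) \left(28 + 1\right) = - 28 \cdot 14 \cdot 29 = \left(-28\right) 406 = -11368$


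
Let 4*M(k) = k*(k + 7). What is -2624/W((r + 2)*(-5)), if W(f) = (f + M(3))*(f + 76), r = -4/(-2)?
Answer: 656/175 ≈ 3.7486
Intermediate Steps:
M(k) = k*(7 + k)/4 (M(k) = (k*(k + 7))/4 = (k*(7 + k))/4 = k*(7 + k)/4)
r = 2 (r = -4*(-½) = 2)
W(f) = (76 + f)*(15/2 + f) (W(f) = (f + (¼)*3*(7 + 3))*(f + 76) = (f + (¼)*3*10)*(76 + f) = (f + 15/2)*(76 + f) = (15/2 + f)*(76 + f) = (76 + f)*(15/2 + f))
-2624/W((r + 2)*(-5)) = -2624/(570 + ((2 + 2)*(-5))² + 167*((2 + 2)*(-5))/2) = -2624/(570 + (4*(-5))² + 167*(4*(-5))/2) = -2624/(570 + (-20)² + (167/2)*(-20)) = -2624/(570 + 400 - 1670) = -2624/(-700) = -2624*(-1/700) = 656/175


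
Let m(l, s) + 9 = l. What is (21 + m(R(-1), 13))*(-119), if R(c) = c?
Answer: -1309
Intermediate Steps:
m(l, s) = -9 + l
(21 + m(R(-1), 13))*(-119) = (21 + (-9 - 1))*(-119) = (21 - 10)*(-119) = 11*(-119) = -1309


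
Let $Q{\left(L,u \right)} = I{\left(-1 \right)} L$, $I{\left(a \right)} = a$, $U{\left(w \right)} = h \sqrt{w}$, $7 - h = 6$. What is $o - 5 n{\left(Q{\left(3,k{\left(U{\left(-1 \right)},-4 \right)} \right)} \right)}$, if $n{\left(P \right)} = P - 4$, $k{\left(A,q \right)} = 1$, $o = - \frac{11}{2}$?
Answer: $\frac{59}{2} \approx 29.5$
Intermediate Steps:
$h = 1$ ($h = 7 - 6 = 1$)
$o = - \frac{11}{2}$ ($o = \left(-11\right) \frac{1}{2} = - \frac{11}{2} \approx -5.5$)
$U{\left(w \right)} = \sqrt{w}$ ($U{\left(w \right)} = 1 \sqrt{w} = \sqrt{w}$)
$Q{\left(L,u \right)} = - L$
$n{\left(P \right)} = -4 + P$
$o - 5 n{\left(Q{\left(3,k{\left(U{\left(-1 \right)},-4 \right)} \right)} \right)} = - \frac{11}{2} - 5 \left(-4 - 3\right) = - \frac{11}{2} - -35 = - \frac{11}{2} + 35 = \frac{59}{2}$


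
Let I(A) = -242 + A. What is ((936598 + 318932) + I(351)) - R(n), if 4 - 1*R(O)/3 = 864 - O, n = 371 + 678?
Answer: 1255072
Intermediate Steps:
n = 1049
R(O) = -2580 + 3*O (R(O) = 12 - 3*(864 - O) = 12 + (-2592 + 3*O) = -2580 + 3*O)
((936598 + 318932) + I(351)) - R(n) = ((936598 + 318932) + (-242 + 351)) - (-2580 + 3*1049) = (1255530 + 109) - (-2580 + 3147) = 1255639 - 1*567 = 1255639 - 567 = 1255072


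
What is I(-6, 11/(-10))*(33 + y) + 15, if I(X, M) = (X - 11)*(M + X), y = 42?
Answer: 18135/2 ≈ 9067.5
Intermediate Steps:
I(X, M) = (-11 + X)*(M + X)
I(-6, 11/(-10))*(33 + y) + 15 = ((-6)² - 121/(-10) - 11*(-6) + (11/(-10))*(-6))*(33 + 42) + 15 = (36 - 121*(-1)/10 + 66 + (11*(-⅒))*(-6))*75 + 15 = (36 - 11*(-11/10) + 66 - 11/10*(-6))*75 + 15 = (36 + 121/10 + 66 + 33/5)*75 + 15 = (1207/10)*75 + 15 = 18105/2 + 15 = 18135/2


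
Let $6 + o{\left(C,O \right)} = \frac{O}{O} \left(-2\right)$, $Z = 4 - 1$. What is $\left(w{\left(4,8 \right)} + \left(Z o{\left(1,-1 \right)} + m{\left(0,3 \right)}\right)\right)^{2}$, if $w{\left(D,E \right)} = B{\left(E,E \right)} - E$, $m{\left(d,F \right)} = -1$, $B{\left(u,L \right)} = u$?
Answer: $625$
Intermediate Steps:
$Z = 3$
$o{\left(C,O \right)} = -8$ ($o{\left(C,O \right)} = -6 + \frac{O}{O} \left(-2\right) = -6 + 1 \left(-2\right) = -6 - 2 = -8$)
$w{\left(D,E \right)} = 0$ ($w{\left(D,E \right)} = E - E = 0$)
$\left(w{\left(4,8 \right)} + \left(Z o{\left(1,-1 \right)} + m{\left(0,3 \right)}\right)\right)^{2} = \left(0 + \left(3 \left(-8\right) - 1\right)\right)^{2} = \left(0 - 25\right)^{2} = \left(-25\right)^{2} = 625$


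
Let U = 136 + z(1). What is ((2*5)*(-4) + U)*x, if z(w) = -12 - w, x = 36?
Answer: 2988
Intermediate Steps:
U = 123 (U = 136 + (-12 - 1*1) = 136 + (-12 - 1) = 136 - 13 = 123)
((2*5)*(-4) + U)*x = ((2*5)*(-4) + 123)*36 = (10*(-4) + 123)*36 = (-40 + 123)*36 = 83*36 = 2988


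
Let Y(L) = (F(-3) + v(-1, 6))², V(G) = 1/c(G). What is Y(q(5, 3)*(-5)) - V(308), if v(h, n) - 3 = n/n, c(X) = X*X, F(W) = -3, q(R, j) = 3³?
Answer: 94863/94864 ≈ 0.99999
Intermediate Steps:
q(R, j) = 27
c(X) = X²
v(h, n) = 4 (v(h, n) = 3 + n/n = 3 + 1 = 4)
V(G) = G⁻² (V(G) = 1/(G²) = G⁻²)
Y(L) = 1 (Y(L) = (-3 + 4)² = 1² = 1)
Y(q(5, 3)*(-5)) - V(308) = 1 - 1/308² = 1 - 1*1/94864 = 1 - 1/94864 = 94863/94864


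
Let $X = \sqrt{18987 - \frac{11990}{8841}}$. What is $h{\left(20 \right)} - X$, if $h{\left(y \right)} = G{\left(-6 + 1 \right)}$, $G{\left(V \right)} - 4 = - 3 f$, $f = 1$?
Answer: $1 - \frac{\sqrt{1483980212757}}{8841} \approx -136.79$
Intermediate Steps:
$G{\left(V \right)} = 1$ ($G{\left(V \right)} = 4 - 3 = 1$)
$h{\left(y \right)} = 1$
$X = \frac{\sqrt{1483980212757}}{8841}$ ($X = \sqrt{18987 - \frac{11990}{8841}} = \sqrt{\frac{167852077}{8841}} = \frac{\sqrt{1483980212757}}{8841} \approx 137.79$)
$h{\left(20 \right)} - X = 1 - \frac{\sqrt{1483980212757}}{8841}$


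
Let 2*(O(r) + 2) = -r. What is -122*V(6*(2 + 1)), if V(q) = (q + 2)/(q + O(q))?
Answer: -2440/7 ≈ -348.57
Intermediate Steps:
O(r) = -2 - r/2 (O(r) = -2 + (-r)/2 = -2 - r/2)
V(q) = (2 + q)/(-2 + q/2) (V(q) = (q + 2)/(q + (-2 - q/2)) = (2 + q)/(-2 + q/2))
-122*V(6*(2 + 1)) = -244*(2 + 6*(2 + 1))/(-4 + 6*(2 + 1)) = -244*(2 + 6*3)/(-4 + 6*3) = -244*(2 + 18)/(-4 + 18) = -244*20/14 = -122*20/7 = -2440/7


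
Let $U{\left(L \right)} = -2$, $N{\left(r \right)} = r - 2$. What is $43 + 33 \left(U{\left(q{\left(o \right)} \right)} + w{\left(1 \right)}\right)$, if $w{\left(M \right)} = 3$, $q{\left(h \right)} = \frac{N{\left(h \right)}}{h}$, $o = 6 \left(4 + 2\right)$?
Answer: $76$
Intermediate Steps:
$N{\left(r \right)} = -2 + r$
$o = 36$ ($o = 6 \cdot 6 = 36$)
$q{\left(h \right)} = \frac{-2 + h}{h}$
$43 + 33 \left(U{\left(q{\left(o \right)} \right)} + w{\left(1 \right)}\right) = 43 + 33 \left(-2 + 3\right) = 43 + 33 \cdot 1 = 43 + 33 = 76$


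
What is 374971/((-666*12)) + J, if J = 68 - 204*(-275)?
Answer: 448519685/7992 ≈ 56121.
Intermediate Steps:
J = 56168 (J = 68 + 56100 = 56168)
374971/((-666*12)) + J = 374971/((-666*12)) + 56168 = 374971/(-7992) + 56168 = 374971*(-1/7992) + 56168 = -374971/7992 + 56168 = 448519685/7992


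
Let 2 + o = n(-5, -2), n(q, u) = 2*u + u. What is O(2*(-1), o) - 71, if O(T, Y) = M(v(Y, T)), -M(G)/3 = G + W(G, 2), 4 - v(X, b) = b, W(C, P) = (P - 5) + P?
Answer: -86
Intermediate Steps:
W(C, P) = -5 + 2*P (W(C, P) = (-5 + P) + P = -5 + 2*P)
v(X, b) = 4 - b
n(q, u) = 3*u
M(G) = 3 - 3*G (M(G) = -3*(G + (-5 + 2*2)) = -3*(G + (-5 + 4)) = -3*(G - 1) = -3*(-1 + G) = 3 - 3*G)
o = -8 (o = -2 + 3*(-2) = -2 - 6 = -8)
O(T, Y) = -9 + 3*T (O(T, Y) = 3 - 3*(4 - T) = 3 + (-12 + 3*T) = -9 + 3*T)
O(2*(-1), o) - 71 = (-9 + 3*(2*(-1))) - 71 = (-9 + 3*(-2)) - 71 = (-9 - 6) - 71 = -15 - 71 = -86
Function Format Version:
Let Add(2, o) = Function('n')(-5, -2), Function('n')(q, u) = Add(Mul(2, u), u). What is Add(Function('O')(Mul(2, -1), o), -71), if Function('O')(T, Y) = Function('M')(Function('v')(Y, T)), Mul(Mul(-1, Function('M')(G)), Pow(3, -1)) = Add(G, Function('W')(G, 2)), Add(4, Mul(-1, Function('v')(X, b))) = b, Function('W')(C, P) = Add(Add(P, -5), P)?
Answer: -86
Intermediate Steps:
Function('W')(C, P) = Add(-5, Mul(2, P)) (Function('W')(C, P) = Add(Add(-5, P), P) = Add(-5, Mul(2, P)))
Function('v')(X, b) = Add(4, Mul(-1, b))
Function('n')(q, u) = Mul(3, u)
Function('M')(G) = Add(3, Mul(-3, G)) (Function('M')(G) = Mul(-3, Add(G, Add(-5, Mul(2, 2)))) = Mul(-3, Add(G, Add(-5, 4))) = Mul(-3, Add(G, -1)) = Mul(-3, Add(-1, G)) = Add(3, Mul(-3, G)))
o = -8 (o = Add(-2, Mul(3, -2)) = Add(-2, -6) = -8)
Function('O')(T, Y) = Add(-9, Mul(3, T)) (Function('O')(T, Y) = Add(3, Mul(-3, Add(4, Mul(-1, T)))) = Add(3, Add(-12, Mul(3, T))) = Add(-9, Mul(3, T)))
Add(Function('O')(Mul(2, -1), o), -71) = Add(Add(-9, Mul(3, Mul(2, -1))), -71) = Add(Add(-9, Mul(3, -2)), -71) = Add(Add(-9, -6), -71) = Add(-15, -71) = -86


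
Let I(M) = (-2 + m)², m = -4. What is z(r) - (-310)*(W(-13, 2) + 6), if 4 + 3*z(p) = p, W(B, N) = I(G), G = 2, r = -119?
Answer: 12979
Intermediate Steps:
I(M) = 36 (I(M) = (-2 - 4)² = (-6)² = 36)
W(B, N) = 36
z(p) = -4/3 + p/3
z(r) - (-310)*(W(-13, 2) + 6) = (-4/3 + (⅓)*(-119)) - (-310)*(36 + 6) = (-4/3 - 119/3) - (-310)*42 = -41 - 1*(-13020) = -41 + 13020 = 12979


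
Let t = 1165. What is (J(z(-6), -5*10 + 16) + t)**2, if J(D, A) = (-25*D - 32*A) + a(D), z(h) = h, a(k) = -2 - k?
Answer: 5793649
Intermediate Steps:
J(D, A) = -2 - 32*A - 26*D (J(D, A) = (-25*D - 32*A) + (-2 - D) = (-32*A - 25*D) + (-2 - D) = -2 - 32*A - 26*D)
(J(z(-6), -5*10 + 16) + t)**2 = ((-2 - 32*(-5*10 + 16) - 26*(-6)) + 1165)**2 = ((-2 - 32*(-50 + 16) + 156) + 1165)**2 = ((-2 - 32*(-34) + 156) + 1165)**2 = ((-2 + 1088 + 156) + 1165)**2 = (1242 + 1165)**2 = 2407**2 = 5793649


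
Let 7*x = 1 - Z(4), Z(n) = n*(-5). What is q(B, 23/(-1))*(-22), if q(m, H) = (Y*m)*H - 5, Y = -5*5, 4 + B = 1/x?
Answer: 139480/3 ≈ 46493.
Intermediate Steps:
Z(n) = -5*n
x = 3 (x = (1 - (-5)*4)/7 = (1 - 1*(-20))/7 = (1 + 20)/7 = (1/7)*21 = 3)
B = -11/3 (B = -4 + 1/3 = -11/3 ≈ -3.6667)
Y = -25
q(m, H) = -5 - 25*H*m (q(m, H) = (-25*m)*H - 5 = -25*H*m - 5 = -5 - 25*H*m)
q(B, 23/(-1))*(-22) = (-5 - 25*23/(-1)*(-11/3))*(-22) = (-5 - 25*23*(-1)*(-11/3))*(-22) = (-5 - 25*(-23)*(-11/3))*(-22) = (-5 - 6325/3)*(-22) = -6340/3*(-22) = 139480/3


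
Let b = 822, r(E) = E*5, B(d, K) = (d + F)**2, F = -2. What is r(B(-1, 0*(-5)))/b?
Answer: 15/274 ≈ 0.054745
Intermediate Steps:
B(d, K) = (-2 + d)**2 (B(d, K) = (d - 2)**2 = (-2 + d)**2)
r(E) = 5*E
r(B(-1, 0*(-5)))/b = (5*(-2 - 1)**2)/822 = (5*(-3)**2)*(1/822) = (5*9)*(1/822) = 45*(1/822) = 15/274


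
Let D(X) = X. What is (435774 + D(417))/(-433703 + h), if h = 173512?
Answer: -436191/260191 ≈ -1.6764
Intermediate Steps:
(435774 + D(417))/(-433703 + h) = (435774 + 417)/(-433703 + 173512) = 436191/(-260191) = 436191*(-1/260191) = -436191/260191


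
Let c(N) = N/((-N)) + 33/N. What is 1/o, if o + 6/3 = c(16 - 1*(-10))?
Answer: -26/45 ≈ -0.57778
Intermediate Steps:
c(N) = -1 + 33/N (c(N) = N*(-1/N) + 33/N = -1 + 33/N)
o = -45/26 (o = -2 + (33 - (16 - 1*(-10)))/(16 - 1*(-10)) = -2 + (33 - (16 + 10))/(16 + 10) = -2 + (33 - 1*26)/26 = -2 + (33 - 26)/26 = -2 + (1/26)*7 = -2 + 7/26 = -45/26 ≈ -1.7308)
1/o = 1/(-45/26) = -26/45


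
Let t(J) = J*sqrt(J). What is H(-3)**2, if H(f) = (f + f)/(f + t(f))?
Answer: 4/(1 + I*sqrt(3))**2 ≈ -0.5 - 0.86602*I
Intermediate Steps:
t(J) = J**(3/2)
H(f) = 2*f/(f + f**(3/2)) (H(f) = (f + f)/(f + f**(3/2)) = (2*f)/(f + f**(3/2)) = 2*f/(f + f**(3/2)))
H(-3)**2 = (2*(-3)/(-3 + (-3)**(3/2)))**2 = (2*(-3)/(-3 - 3*I*sqrt(3)))**2 = (-6/(-3 - 3*I*sqrt(3)))**2 = 36/(-3 - 3*I*sqrt(3))**2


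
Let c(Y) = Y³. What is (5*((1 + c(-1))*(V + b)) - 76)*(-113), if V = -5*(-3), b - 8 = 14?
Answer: 8588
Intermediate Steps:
b = 22 (b = 8 + 14 = 22)
V = 15
(5*((1 + c(-1))*(V + b)) - 76)*(-113) = (5*((1 + (-1)³)*(15 + 22)) - 76)*(-113) = (5*((1 - 1)*37) - 76)*(-113) = (5*(0*37) - 76)*(-113) = (5*0 - 76)*(-113) = (0 - 76)*(-113) = -76*(-113) = 8588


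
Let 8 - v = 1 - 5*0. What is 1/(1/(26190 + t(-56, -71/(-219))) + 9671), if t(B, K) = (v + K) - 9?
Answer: 5735243/55465535272 ≈ 0.00010340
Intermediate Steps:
v = 7 (v = 8 - (1 - 5*0) = 8 - (1 + 0) = 8 - 1*1 = 8 - 1 = 7)
t(B, K) = -2 + K (t(B, K) = (7 + K) - 9 = -2 + K)
1/(1/(26190 + t(-56, -71/(-219))) + 9671) = 1/(1/(26190 + (-2 - 71/(-219))) + 9671) = 1/(1/(26190 + (-2 - 71*(-1/219))) + 9671) = 1/(1/(26190 + (-2 + 71/219)) + 9671) = 1/(1/(26190 - 367/219) + 9671) = 1/(1/(5735243/219) + 9671) = 1/(219/5735243 + 9671) = 1/(55465535272/5735243) = 5735243/55465535272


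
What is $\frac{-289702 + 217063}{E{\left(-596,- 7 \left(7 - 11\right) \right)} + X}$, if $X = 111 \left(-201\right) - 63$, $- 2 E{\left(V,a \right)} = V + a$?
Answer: $\frac{72639}{22090} \approx 3.2883$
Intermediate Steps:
$E{\left(V,a \right)} = - \frac{V}{2} - \frac{a}{2}$ ($E{\left(V,a \right)} = - \frac{V + a}{2} = - \frac{V}{2} - \frac{a}{2}$)
$X = -22374$ ($X = -22311 - 63 = -22374$)
$\frac{-289702 + 217063}{E{\left(-596,- 7 \left(7 - 11\right) \right)} + X} = \frac{-289702 + 217063}{\left(\left(- \frac{1}{2}\right) \left(-596\right) - \frac{\left(-7\right) \left(7 - 11\right)}{2}\right) - 22374} = - \frac{72639}{\left(298 - \frac{\left(-7\right) \left(-4\right)}{2}\right) - 22374} = - \frac{72639}{\left(298 - 14\right) - 22374} = - \frac{72639}{284 - 22374} = - \frac{72639}{-22090} = \left(-72639\right) \left(- \frac{1}{22090}\right) = \frac{72639}{22090}$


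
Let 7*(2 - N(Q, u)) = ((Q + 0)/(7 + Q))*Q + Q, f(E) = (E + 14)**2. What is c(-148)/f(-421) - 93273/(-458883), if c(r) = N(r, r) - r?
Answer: 568047652575/2778716090227 ≈ 0.20443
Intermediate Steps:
f(E) = (14 + E)**2
N(Q, u) = 2 - Q/7 - Q**2/(7*(7 + Q)) (N(Q, u) = 2 - (((Q + 0)/(7 + Q))*Q + Q)/7 = 2 - ((Q/(7 + Q))*Q + Q)/7 = 2 - (Q**2/(7 + Q) + Q)/7 = 2 - (Q + Q**2/(7 + Q))/7 = 2 + (-Q/7 - Q**2/(7*(7 + Q))) = 2 - Q/7 - Q**2/(7*(7 + Q)))
c(r) = -r + (14 + r - 2*r**2/7)/(7 + r) (c(r) = (14 + r - 2*r**2/7)/(7 + r) - r = -r + (14 + r - 2*r**2/7)/(7 + r))
c(-148)/f(-421) - 93273/(-458883) = ((98 - 42*(-148) - 9*(-148)**2)/(7*(7 - 148)))/((14 - 421)**2) - 93273/(-458883) = ((1/7)*(98 + 6216 - 9*21904)/(-141))/((-407)**2) - 93273*(-1/458883) = ((1/7)*(-1/141)*(98 + 6216 - 197136))/165649 + 31091/152961 = ((1/7)*(-1/141)*(-190822))*(1/165649) + 31091/152961 = (190822/987)*(1/165649) + 31091/152961 = 190822/163495563 + 31091/152961 = 568047652575/2778716090227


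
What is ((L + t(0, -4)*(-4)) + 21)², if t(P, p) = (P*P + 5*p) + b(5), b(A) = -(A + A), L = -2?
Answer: 19321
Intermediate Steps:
b(A) = -2*A
t(P, p) = -10 + P² + 5*p (t(P, p) = (P*P + 5*p) - 2*5 = (P² + 5*p) - 10 = -10 + P² + 5*p)
((L + t(0, -4)*(-4)) + 21)² = ((-2 + (-10 + 0² + 5*(-4))*(-4)) + 21)² = ((-2 + (-10 + 0 - 20)*(-4)) + 21)² = ((-2 - 30*(-4)) + 21)² = ((-2 + 120) + 21)² = (118 + 21)² = 139² = 19321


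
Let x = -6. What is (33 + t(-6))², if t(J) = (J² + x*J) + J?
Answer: 9801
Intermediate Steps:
t(J) = J² - 5*J (t(J) = (J² - 6*J) + J = J² - 5*J)
(33 + t(-6))² = (33 - 6*(-5 - 6))² = (33 - 6*(-11))² = (33 + 66)² = 99² = 9801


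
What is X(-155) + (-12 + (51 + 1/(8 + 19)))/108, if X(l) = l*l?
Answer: 35028977/1458 ≈ 24025.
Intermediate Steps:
X(l) = l²
X(-155) + (-12 + (51 + 1/(8 + 19)))/108 = (-155)² + (-12 + (51 + 1/(8 + 19)))/108 = 24025 + (-12 + (51 + 1/27))*(1/108) = 24025 + (-12 + 1378/27)*(1/108) = 24025 + (1054/27)*(1/108) = 24025 + 527/1458 = 35028977/1458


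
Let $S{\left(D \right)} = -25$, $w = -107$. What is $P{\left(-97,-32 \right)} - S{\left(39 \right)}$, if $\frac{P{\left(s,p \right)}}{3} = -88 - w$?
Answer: $82$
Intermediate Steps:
$P{\left(s,p \right)} = 57$ ($P{\left(s,p \right)} = 3 \left(-88 - -107\right) = 3 \left(-88 + 107\right) = 3 \cdot 19 = 57$)
$P{\left(-97,-32 \right)} - S{\left(39 \right)} = 57 - -25 = 57 + 25 = 82$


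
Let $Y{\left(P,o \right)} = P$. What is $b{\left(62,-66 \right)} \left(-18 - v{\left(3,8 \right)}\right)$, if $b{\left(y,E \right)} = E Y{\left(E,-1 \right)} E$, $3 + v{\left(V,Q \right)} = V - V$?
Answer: $4312440$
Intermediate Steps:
$v{\left(V,Q \right)} = -3$ ($v{\left(V,Q \right)} = -3 + \left(V - V\right) = -3 + 0 = -3$)
$b{\left(y,E \right)} = E^{3}$ ($b{\left(y,E \right)} = E E E = E^{2} E = E^{3}$)
$b{\left(62,-66 \right)} \left(-18 - v{\left(3,8 \right)}\right) = \left(-66\right)^{3} \left(-18 - -3\right) = - 287496 \left(-18 + 3\right) = \left(-287496\right) \left(-15\right) = 4312440$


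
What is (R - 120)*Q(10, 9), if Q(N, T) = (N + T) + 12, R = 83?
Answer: -1147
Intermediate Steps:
Q(N, T) = 12 + N + T
(R - 120)*Q(10, 9) = (83 - 120)*(12 + 10 + 9) = -37*31 = -1147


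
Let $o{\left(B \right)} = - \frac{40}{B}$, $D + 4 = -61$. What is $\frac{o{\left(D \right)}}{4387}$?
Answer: $\frac{8}{57031} \approx 0.00014027$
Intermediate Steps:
$D = -65$ ($D = -4 - 61 = -65$)
$\frac{o{\left(D \right)}}{4387} = \frac{\left(-40\right) \frac{1}{-65}}{4387} = \left(-40\right) \left(- \frac{1}{65}\right) \frac{1}{4387} = \frac{8}{13} \cdot \frac{1}{4387} = \frac{8}{57031}$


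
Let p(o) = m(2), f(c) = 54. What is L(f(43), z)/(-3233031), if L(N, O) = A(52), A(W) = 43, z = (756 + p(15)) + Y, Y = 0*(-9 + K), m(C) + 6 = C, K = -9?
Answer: -43/3233031 ≈ -1.3300e-5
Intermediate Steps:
m(C) = -6 + C
p(o) = -4 (p(o) = -6 + 2 = -4)
Y = 0 (Y = 0*(-9 - 9) = 0*(-18) = 0)
z = 752 (z = (756 - 4) + 0 = 752 + 0 = 752)
L(N, O) = 43
L(f(43), z)/(-3233031) = 43/(-3233031) = 43*(-1/3233031) = -43/3233031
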